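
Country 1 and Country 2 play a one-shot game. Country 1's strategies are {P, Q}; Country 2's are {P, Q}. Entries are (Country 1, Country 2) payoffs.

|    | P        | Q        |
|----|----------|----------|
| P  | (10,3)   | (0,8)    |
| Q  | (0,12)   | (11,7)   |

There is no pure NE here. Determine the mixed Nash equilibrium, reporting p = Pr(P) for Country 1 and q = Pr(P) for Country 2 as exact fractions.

Each player's mixing probability is pinned down by making the *other* player indifferent.
Country 2 indifferent between P and Q: p·3 + (1−p)·12 = p·8 + (1−p)·7 ⟹ 12 + (-9)p = 7 + 1p ⟹ p = 1/2.
Country 1 indifferent between P and Q: q·10 + (1−q)·0 = q·0 + (1−q)·11 ⟹ 0 + 10q = 11 + (-11)q ⟹ q = 11/21.

p = 1/2, q = 11/21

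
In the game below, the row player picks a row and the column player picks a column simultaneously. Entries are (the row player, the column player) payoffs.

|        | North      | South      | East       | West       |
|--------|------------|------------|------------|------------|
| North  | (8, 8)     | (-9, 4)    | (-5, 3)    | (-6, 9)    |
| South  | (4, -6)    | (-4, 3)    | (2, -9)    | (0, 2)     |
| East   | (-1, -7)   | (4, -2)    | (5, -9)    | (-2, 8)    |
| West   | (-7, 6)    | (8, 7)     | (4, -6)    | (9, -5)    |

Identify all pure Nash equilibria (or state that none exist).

(West, South)

A profile is a Nash equilibrium when each player is best-responding to the other.
The row player's best responses — vs North: North (payoff 8); vs South: West (payoff 8); vs East: East (payoff 5); vs West: West (payoff 9).
The column player's best responses — vs North: West (payoff 9); vs South: South (payoff 3); vs East: West (payoff 8); vs West: South (payoff 7).
The only mutual best response is (West, South); neither player gains by switching there.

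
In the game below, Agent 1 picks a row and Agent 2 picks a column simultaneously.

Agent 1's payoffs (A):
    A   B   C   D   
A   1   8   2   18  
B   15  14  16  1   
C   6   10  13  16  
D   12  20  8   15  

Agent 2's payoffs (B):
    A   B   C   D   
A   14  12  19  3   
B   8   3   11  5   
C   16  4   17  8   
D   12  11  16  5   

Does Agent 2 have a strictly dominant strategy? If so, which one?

C

A strategy is strictly dominant if it gives Agent 2 a strictly higher payoff than every other strategy, against every choice by the opponent.
C strictly dominates: vs A: 19 > each of {14, 12, 3}; vs B: 11 > each of {8, 3, 5}; vs C: 17 > each of {16, 4, 8}; vs D: 16 > each of {12, 11, 5}.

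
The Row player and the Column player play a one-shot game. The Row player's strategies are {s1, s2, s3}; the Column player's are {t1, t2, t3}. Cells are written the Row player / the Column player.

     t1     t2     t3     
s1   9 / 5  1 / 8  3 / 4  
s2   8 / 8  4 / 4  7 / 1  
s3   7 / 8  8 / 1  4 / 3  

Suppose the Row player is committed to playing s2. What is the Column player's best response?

With the Row player fixed at s2, the Column player's payoffs are: t1 → 8, t2 → 4, t3 → 1.
The maximum is 8, achieved by t1.

t1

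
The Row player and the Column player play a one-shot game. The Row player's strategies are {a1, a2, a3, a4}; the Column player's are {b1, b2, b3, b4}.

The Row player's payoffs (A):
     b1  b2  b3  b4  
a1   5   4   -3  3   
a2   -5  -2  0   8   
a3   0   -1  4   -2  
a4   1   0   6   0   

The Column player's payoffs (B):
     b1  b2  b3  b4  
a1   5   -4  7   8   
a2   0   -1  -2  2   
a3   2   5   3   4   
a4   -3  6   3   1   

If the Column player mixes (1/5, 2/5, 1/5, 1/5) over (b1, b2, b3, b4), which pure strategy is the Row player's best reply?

Compute the Row player's expected payoff from each pure strategy against the given mix.
a1: (1/5)·5 + (2/5)·4 + (1/5)·(-3) + (1/5)·3 = 13/5
a2: (1/5)·(-5) + (2/5)·(-2) + (1/5)·0 + (1/5)·8 = -1/5
a3: (1/5)·0 + (2/5)·(-1) + (1/5)·4 + (1/5)·(-2) = 0
a4: (1/5)·1 + (2/5)·0 + (1/5)·6 + (1/5)·0 = 7/5
Highest expected payoff is 13/5, from a1.

a1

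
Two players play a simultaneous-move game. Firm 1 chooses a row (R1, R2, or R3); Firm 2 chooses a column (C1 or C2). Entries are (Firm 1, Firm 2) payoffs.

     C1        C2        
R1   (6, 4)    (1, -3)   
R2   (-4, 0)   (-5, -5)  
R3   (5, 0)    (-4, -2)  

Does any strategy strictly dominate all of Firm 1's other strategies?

Check whether one of Firm 1's strategies beats all alternatives regardless of what the opponent does.
R1 strictly dominates: vs C1: 6 > each of {-4, 5}; vs C2: 1 > each of {-5, -4}.

R1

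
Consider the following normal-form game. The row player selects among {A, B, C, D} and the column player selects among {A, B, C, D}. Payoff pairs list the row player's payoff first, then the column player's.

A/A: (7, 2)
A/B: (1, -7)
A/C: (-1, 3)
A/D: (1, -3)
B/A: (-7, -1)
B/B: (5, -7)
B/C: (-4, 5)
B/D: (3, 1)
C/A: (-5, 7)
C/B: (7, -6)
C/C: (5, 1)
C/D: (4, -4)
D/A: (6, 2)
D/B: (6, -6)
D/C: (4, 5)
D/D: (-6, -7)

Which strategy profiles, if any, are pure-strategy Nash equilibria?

There is no pure-strategy Nash equilibrium

Find each player's best response to every opponent strategy; NE are the intersections.
The row player's best responses — vs A: A (payoff 7); vs B: C (payoff 7); vs C: C (payoff 5); vs D: C (payoff 4).
The column player's best responses — vs A: C (payoff 3); vs B: C (payoff 5); vs C: A (payoff 7); vs D: C (payoff 5).
No cell has both players best-responding. For instance, the row player's best reply to D is C, but against C the column player prefers A over D.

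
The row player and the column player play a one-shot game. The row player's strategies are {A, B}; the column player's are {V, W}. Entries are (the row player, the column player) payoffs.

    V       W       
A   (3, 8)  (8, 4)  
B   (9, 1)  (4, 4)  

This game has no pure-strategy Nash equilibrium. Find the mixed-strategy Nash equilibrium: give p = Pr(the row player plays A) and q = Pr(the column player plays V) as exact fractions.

p = 3/7, q = 2/5

In a mixed NE each player is indifferent between their pure strategies, so the opponent's mix sets the indifference.
The column player indifferent between V and W: p·8 + (1−p)·1 = p·4 + (1−p)·4 ⟹ 1 + 7p = 4 + 0p ⟹ p = 3/7.
The row player indifferent between A and B: q·3 + (1−q)·8 = q·9 + (1−q)·4 ⟹ 8 + (-5)q = 4 + 5q ⟹ q = 2/5.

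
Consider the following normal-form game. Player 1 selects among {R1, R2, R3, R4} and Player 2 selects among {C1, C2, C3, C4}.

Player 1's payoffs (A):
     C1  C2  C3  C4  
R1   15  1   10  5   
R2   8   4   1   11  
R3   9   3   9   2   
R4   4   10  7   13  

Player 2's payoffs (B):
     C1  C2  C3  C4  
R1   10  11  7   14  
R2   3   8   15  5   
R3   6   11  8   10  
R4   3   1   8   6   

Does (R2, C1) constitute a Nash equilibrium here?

No

Holding Player 2 at C1: Player 1 gets 8 from R2 but could get 15 by switching to R1. Player 1 has a profitable deviation.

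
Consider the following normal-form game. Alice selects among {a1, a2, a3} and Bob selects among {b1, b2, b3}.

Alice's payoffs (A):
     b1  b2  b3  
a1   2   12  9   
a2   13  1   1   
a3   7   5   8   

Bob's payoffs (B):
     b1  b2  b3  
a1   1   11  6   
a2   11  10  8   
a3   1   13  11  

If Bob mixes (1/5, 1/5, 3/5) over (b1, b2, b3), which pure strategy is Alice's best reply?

Compute Alice's expected payoff from each pure strategy against the given mix.
a1: (1/5)·2 + (1/5)·12 + (3/5)·9 = 41/5
a2: (1/5)·13 + (1/5)·1 + (3/5)·1 = 17/5
a3: (1/5)·7 + (1/5)·5 + (3/5)·8 = 36/5
Highest expected payoff is 41/5, from a1.

a1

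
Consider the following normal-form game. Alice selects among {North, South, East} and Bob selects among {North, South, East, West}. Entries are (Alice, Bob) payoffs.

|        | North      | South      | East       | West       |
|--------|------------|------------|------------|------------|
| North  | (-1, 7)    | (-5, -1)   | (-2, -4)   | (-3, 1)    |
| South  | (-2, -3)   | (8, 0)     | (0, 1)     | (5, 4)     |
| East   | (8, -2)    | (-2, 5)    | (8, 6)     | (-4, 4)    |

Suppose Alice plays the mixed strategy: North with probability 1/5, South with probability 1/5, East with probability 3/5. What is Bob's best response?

Bob's best reply maximizes expected payoff against the mix.
North: (1/5)·7 + (1/5)·(-3) + (3/5)·(-2) = -2/5
South: (1/5)·(-1) + (1/5)·0 + (3/5)·5 = 14/5
East: (1/5)·(-4) + (1/5)·1 + (3/5)·6 = 3
West: (1/5)·1 + (1/5)·4 + (3/5)·4 = 17/5
Highest expected payoff is 17/5, from West.

West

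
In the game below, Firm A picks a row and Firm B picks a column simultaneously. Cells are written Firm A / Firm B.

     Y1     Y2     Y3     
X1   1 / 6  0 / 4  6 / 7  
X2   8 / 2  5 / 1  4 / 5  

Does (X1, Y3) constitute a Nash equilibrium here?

Holding Firm B at Y3: Firm A gets 6 from X1, versus 4 from X2. No profitable deviation for Firm A.
Holding Firm A at X1: Firm B gets 7 from Y3, versus 6 from Y1, 4 from Y2. No profitable deviation for Firm B either.

Yes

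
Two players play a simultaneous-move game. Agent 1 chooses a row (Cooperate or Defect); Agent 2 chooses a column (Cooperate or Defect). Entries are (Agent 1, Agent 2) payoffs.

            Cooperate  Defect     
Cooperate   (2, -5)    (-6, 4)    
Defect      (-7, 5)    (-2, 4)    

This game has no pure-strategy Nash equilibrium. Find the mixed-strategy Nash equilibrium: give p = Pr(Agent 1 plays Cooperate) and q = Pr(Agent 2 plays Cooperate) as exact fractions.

p = 1/10, q = 4/13

In a mixed NE each player is indifferent between their pure strategies, so the opponent's mix sets the indifference.
Agent 2 indifferent between Cooperate and Defect: p·(-5) + (1−p)·5 = p·4 + (1−p)·4 ⟹ 5 + (-10)p = 4 + 0p ⟹ p = 1/10.
Agent 1 indifferent between Cooperate and Defect: q·2 + (1−q)·(-6) = q·(-7) + (1−q)·(-2) ⟹ (-6) + 8q = (-2) + (-5)q ⟹ q = 4/13.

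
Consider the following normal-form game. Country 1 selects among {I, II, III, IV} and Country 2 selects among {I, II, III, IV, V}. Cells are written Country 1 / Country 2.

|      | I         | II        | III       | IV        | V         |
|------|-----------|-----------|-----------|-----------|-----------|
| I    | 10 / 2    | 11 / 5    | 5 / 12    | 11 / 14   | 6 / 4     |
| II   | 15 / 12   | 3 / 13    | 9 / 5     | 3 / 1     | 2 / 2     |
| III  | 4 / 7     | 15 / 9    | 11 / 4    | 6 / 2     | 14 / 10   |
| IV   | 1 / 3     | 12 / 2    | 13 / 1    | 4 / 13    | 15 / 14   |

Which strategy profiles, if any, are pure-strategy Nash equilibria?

A profile is a Nash equilibrium when each player is best-responding to the other.
Country 1's best responses — vs I: II (payoff 15); vs II: III (payoff 15); vs III: IV (payoff 13); vs IV: I (payoff 11); vs V: IV (payoff 15).
Country 2's best responses — vs I: IV (payoff 14); vs II: II (payoff 13); vs III: V (payoff 10); vs IV: V (payoff 14).
Mutual best responses occur at (I, IV) and (IV, V); at each, neither player gains by switching.

(I, IV) and (IV, V)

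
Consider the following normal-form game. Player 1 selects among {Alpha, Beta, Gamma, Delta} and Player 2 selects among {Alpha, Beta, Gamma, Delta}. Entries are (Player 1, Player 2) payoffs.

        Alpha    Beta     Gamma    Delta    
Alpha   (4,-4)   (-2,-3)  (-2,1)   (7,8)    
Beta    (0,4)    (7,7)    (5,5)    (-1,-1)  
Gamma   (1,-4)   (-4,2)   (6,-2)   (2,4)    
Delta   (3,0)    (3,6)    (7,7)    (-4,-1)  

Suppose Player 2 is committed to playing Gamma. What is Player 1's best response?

With Player 2 fixed at Gamma, Player 1's payoffs are: Alpha → -2, Beta → 5, Gamma → 6, Delta → 7.
The maximum is 7, achieved by Delta.

Delta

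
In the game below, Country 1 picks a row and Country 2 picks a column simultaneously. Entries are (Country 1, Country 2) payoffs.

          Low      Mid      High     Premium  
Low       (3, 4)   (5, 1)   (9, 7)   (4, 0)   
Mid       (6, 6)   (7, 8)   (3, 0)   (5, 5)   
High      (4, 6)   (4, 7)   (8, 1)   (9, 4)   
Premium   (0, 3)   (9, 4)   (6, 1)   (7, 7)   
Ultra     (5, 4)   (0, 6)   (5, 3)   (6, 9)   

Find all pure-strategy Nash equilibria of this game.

(Low, High)

Check mutual best responses: a cell is a NE iff neither player can gain by unilaterally deviating.
Country 1's best responses — vs Low: Mid (payoff 6); vs Mid: Premium (payoff 9); vs High: Low (payoff 9); vs Premium: High (payoff 9).
Country 2's best responses — vs Low: High (payoff 7); vs Mid: Mid (payoff 8); vs High: Mid (payoff 7); vs Premium: Premium (payoff 7); vs Ultra: Premium (payoff 9).
The only mutual best response is (Low, High); neither player gains by switching there.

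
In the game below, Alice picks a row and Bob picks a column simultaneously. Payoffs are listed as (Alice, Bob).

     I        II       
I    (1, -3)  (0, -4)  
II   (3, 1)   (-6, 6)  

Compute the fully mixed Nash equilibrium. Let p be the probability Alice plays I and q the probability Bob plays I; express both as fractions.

p = 5/6, q = 3/4

In a mixed NE each player is indifferent between their pure strategies, so the opponent's mix sets the indifference.
Bob indifferent between I and II: p·(-3) + (1−p)·1 = p·(-4) + (1−p)·6 ⟹ 1 + (-4)p = 6 + (-10)p ⟹ p = 5/6.
Alice indifferent between I and II: q·1 + (1−q)·0 = q·3 + (1−q)·(-6) ⟹ 0 + 1q = (-6) + 9q ⟹ q = 3/4.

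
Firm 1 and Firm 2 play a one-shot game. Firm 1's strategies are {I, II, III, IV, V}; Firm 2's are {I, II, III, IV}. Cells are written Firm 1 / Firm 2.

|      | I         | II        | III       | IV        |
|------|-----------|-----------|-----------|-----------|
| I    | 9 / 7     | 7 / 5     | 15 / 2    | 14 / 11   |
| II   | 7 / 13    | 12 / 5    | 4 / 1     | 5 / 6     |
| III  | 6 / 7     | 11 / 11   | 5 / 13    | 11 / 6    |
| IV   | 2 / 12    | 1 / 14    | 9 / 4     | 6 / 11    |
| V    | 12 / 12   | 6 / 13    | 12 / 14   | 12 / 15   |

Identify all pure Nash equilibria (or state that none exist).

Find each player's best response to every opponent strategy; NE are the intersections.
Firm 1's best responses — vs I: V (payoff 12); vs II: II (payoff 12); vs III: I (payoff 15); vs IV: I (payoff 14).
Firm 2's best responses — vs I: IV (payoff 11); vs II: I (payoff 13); vs III: III (payoff 13); vs IV: II (payoff 14); vs V: IV (payoff 15).
The only mutual best response is (I, IV); neither player gains by switching there.

(I, IV)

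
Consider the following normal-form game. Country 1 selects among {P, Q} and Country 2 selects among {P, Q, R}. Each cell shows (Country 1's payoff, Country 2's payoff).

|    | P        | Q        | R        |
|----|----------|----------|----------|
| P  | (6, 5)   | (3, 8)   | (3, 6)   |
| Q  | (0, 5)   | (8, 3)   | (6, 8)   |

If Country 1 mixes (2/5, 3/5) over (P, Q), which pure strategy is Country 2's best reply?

Country 2's best reply maximizes expected payoff against the mix.
P: (2/5)·5 + (3/5)·5 = 5
Q: (2/5)·8 + (3/5)·3 = 5
R: (2/5)·6 + (3/5)·8 = 36/5
Highest expected payoff is 36/5, from R.

R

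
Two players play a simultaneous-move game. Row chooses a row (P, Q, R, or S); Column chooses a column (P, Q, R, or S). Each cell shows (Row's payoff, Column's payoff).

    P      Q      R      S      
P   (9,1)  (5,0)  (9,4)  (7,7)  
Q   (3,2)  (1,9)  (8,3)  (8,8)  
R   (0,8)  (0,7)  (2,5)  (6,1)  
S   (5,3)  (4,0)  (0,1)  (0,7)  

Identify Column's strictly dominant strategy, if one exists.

No strictly dominant strategy

A strategy is strictly dominant if it gives Column a strictly higher payoff than every other strategy, against every choice by the opponent.
P is not dominant: against P, R gives 4 > 1.
Q is not dominant: against P, P gives 1 > 0.
R is not dominant: against P, S gives 7 > 4.
S is not dominant: against Q, Q gives 9 > 8.
No single strategy is best against every opponent action.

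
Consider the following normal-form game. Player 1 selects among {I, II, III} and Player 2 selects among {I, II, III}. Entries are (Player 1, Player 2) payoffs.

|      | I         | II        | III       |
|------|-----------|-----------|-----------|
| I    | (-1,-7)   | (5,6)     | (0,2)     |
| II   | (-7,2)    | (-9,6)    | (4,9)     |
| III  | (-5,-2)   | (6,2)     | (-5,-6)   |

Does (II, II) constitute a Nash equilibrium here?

Holding Player 2 at II: Player 1 gets -9 from II but could get 6 by switching to III. Player 1 has a profitable deviation.

No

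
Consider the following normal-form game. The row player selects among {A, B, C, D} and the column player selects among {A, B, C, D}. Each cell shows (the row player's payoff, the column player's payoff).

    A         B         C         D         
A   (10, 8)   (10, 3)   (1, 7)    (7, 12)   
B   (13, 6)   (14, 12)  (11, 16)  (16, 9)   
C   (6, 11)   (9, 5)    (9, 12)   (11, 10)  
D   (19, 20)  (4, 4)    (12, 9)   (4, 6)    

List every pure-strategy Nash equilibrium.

Check mutual best responses: a cell is a NE iff neither player can gain by unilaterally deviating.
The row player's best responses — vs A: D (payoff 19); vs B: B (payoff 14); vs C: D (payoff 12); vs D: B (payoff 16).
The column player's best responses — vs A: D (payoff 12); vs B: C (payoff 16); vs C: C (payoff 12); vs D: A (payoff 20).
The only mutual best response is (D, A); neither player gains by switching there.

(D, A)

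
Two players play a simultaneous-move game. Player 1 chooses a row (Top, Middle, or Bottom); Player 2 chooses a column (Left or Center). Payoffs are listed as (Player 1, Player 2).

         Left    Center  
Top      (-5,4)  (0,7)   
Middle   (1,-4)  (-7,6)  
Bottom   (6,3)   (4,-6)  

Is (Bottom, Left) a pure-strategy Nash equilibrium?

Yes

Holding Player 2 at Left: Player 1 gets 6 from Bottom, versus -5 from Top, 1 from Middle. No profitable deviation for Player 1.
Holding Player 1 at Bottom: Player 2 gets 3 from Left, versus -6 from Center. No profitable deviation for Player 2 either.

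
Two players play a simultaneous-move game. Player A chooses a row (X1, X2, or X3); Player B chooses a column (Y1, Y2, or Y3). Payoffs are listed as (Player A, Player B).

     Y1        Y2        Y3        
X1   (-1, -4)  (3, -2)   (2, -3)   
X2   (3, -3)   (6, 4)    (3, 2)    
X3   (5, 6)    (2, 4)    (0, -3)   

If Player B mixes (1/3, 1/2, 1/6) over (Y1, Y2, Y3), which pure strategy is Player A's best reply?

X2

Compute Player A's expected payoff from each pure strategy against the given mix.
X1: (1/3)·(-1) + (1/2)·3 + (1/6)·2 = 3/2
X2: (1/3)·3 + (1/2)·6 + (1/6)·3 = 9/2
X3: (1/3)·5 + (1/2)·2 + (1/6)·0 = 8/3
Highest expected payoff is 9/2, from X2.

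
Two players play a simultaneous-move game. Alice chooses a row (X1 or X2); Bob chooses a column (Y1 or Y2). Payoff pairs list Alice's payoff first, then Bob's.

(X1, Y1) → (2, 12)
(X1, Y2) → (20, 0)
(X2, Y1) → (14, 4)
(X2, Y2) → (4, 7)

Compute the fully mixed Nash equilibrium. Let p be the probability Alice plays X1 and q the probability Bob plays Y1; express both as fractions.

In a mixed NE each player is indifferent between their pure strategies, so the opponent's mix sets the indifference.
Bob indifferent between Y1 and Y2: p·12 + (1−p)·4 = p·0 + (1−p)·7 ⟹ 4 + 8p = 7 + (-7)p ⟹ p = 1/5.
Alice indifferent between X1 and X2: q·2 + (1−q)·20 = q·14 + (1−q)·4 ⟹ 20 + (-18)q = 4 + 10q ⟹ q = 4/7.

p = 1/5, q = 4/7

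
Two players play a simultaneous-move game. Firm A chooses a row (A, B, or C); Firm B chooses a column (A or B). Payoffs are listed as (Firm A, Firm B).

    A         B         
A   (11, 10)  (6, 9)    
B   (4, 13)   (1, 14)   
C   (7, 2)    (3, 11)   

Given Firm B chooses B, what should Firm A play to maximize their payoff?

A

With Firm B fixed at B, Firm A's payoffs are: A → 6, B → 1, C → 3.
The maximum is 6, achieved by A.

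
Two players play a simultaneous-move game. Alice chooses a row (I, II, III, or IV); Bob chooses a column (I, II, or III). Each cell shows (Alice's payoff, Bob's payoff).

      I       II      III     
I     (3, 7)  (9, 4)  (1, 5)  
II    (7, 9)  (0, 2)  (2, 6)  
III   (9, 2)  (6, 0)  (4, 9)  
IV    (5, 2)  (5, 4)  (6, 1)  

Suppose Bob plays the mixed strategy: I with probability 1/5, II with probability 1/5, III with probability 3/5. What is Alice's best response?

Compute Alice's expected payoff from each pure strategy against the given mix.
I: (1/5)·3 + (1/5)·9 + (3/5)·1 = 3
II: (1/5)·7 + (1/5)·0 + (3/5)·2 = 13/5
III: (1/5)·9 + (1/5)·6 + (3/5)·4 = 27/5
IV: (1/5)·5 + (1/5)·5 + (3/5)·6 = 28/5
Highest expected payoff is 28/5, from IV.

IV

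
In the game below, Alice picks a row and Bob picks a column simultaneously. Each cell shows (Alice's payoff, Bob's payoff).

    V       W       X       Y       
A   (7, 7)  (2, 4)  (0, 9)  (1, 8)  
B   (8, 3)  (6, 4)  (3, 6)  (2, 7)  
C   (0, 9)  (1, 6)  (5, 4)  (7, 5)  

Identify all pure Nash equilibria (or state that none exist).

A profile is a Nash equilibrium when each player is best-responding to the other.
Alice's best responses — vs V: B (payoff 8); vs W: B (payoff 6); vs X: C (payoff 5); vs Y: C (payoff 7).
Bob's best responses — vs A: X (payoff 9); vs B: Y (payoff 7); vs C: V (payoff 9).
No cell has both players best-responding. For instance, Alice's best reply to V is B, but against B Bob prefers Y over V.

No pure-strategy Nash equilibrium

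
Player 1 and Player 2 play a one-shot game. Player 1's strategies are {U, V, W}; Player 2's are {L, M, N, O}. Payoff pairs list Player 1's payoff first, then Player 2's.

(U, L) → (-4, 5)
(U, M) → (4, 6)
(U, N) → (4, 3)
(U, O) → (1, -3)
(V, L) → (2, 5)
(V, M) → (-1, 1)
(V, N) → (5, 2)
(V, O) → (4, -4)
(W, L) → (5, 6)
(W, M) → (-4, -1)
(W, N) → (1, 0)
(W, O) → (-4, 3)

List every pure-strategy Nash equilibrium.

(U, M) and (W, L)

Find each player's best response to every opponent strategy; NE are the intersections.
Player 1's best responses — vs L: W (payoff 5); vs M: U (payoff 4); vs N: V (payoff 5); vs O: V (payoff 4).
Player 2's best responses — vs U: M (payoff 6); vs V: L (payoff 5); vs W: L (payoff 6).
Mutual best responses occur at (U, M) and (W, L); at each, neither player gains by switching.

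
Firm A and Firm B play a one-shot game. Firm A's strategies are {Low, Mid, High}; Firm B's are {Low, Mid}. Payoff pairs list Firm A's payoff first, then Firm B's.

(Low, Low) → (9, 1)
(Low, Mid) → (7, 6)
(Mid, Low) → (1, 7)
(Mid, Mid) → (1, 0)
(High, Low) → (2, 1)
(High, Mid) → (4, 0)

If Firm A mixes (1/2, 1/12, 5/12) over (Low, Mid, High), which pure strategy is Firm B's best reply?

Mid

Firm B's best reply maximizes expected payoff against the mix.
Low: (1/2)·1 + (1/12)·7 + (5/12)·1 = 3/2
Mid: (1/2)·6 + (1/12)·0 + (5/12)·0 = 3
Highest expected payoff is 3, from Mid.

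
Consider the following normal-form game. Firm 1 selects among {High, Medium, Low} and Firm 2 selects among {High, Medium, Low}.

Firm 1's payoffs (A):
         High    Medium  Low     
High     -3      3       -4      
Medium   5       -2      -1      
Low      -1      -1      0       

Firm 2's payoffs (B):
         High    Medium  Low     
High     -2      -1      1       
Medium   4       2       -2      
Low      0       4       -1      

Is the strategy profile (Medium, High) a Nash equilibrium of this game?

Holding Firm 2 at High: Firm 1 gets 5 from Medium, versus -3 from High, -1 from Low. No profitable deviation for Firm 1.
Holding Firm 1 at Medium: Firm 2 gets 4 from High, versus 2 from Medium, -2 from Low. No profitable deviation for Firm 2 either.

Yes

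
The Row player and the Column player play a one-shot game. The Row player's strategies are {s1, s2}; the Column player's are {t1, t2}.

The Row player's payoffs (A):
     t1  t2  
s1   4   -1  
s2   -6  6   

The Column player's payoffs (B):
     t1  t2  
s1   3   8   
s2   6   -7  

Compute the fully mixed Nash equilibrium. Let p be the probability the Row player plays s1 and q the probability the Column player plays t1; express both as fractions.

Each player's mixing probability is pinned down by making the *other* player indifferent.
The Column player indifferent between t1 and t2: p·3 + (1−p)·6 = p·8 + (1−p)·(-7) ⟹ 6 + (-3)p = (-7) + 15p ⟹ p = 13/18.
The Row player indifferent between s1 and s2: q·4 + (1−q)·(-1) = q·(-6) + (1−q)·6 ⟹ (-1) + 5q = 6 + (-12)q ⟹ q = 7/17.

p = 13/18, q = 7/17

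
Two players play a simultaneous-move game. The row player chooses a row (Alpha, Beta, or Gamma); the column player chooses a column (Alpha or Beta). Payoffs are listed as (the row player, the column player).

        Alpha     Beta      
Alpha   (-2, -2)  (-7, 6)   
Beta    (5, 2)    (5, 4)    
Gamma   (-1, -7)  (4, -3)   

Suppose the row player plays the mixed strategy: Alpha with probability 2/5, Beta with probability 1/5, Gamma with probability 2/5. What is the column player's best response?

Compute the column player's expected payoff from each pure strategy against the given mix.
Alpha: (2/5)·(-2) + (1/5)·2 + (2/5)·(-7) = -16/5
Beta: (2/5)·6 + (1/5)·4 + (2/5)·(-3) = 2
Highest expected payoff is 2, from Beta.

Beta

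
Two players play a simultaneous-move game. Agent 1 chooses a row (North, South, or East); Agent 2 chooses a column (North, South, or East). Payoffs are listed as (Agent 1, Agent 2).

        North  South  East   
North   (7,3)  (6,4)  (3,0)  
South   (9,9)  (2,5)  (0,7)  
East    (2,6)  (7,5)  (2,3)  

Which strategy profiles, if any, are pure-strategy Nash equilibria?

Find each player's best response to every opponent strategy; NE are the intersections.
Agent 1's best responses — vs North: South (payoff 9); vs South: East (payoff 7); vs East: North (payoff 3).
Agent 2's best responses — vs North: South (payoff 4); vs South: North (payoff 9); vs East: North (payoff 6).
The only mutual best response is (South, North); neither player gains by switching there.

(South, North)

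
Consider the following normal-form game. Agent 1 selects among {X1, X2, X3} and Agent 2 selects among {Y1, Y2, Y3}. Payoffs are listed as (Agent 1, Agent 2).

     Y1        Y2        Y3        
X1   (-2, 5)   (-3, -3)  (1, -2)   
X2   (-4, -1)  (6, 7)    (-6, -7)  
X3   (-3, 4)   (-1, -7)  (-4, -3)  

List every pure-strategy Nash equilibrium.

Check mutual best responses: a cell is a NE iff neither player can gain by unilaterally deviating.
Agent 1's best responses — vs Y1: X1 (payoff -2); vs Y2: X2 (payoff 6); vs Y3: X1 (payoff 1).
Agent 2's best responses — vs X1: Y1 (payoff 5); vs X2: Y2 (payoff 7); vs X3: Y1 (payoff 4).
Mutual best responses occur at (X1, Y1) and (X2, Y2); at each, neither player gains by switching.

(X1, Y1) and (X2, Y2)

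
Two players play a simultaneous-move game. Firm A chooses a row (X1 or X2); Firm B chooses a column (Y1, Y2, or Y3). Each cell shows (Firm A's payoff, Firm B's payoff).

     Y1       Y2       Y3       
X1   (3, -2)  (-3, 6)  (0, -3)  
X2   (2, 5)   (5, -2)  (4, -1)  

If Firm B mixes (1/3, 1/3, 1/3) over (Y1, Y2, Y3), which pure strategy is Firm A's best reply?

X2

Compute Firm A's expected payoff from each pure strategy against the given mix.
X1: (1/3)·3 + (1/3)·(-3) + (1/3)·0 = 0
X2: (1/3)·2 + (1/3)·5 + (1/3)·4 = 11/3
Highest expected payoff is 11/3, from X2.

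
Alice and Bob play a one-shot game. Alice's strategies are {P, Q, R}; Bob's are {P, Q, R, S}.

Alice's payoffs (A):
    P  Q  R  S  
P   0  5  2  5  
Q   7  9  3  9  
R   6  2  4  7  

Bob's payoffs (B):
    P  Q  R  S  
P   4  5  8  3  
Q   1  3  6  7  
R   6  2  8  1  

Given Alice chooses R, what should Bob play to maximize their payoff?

R

With Alice fixed at R, Bob's payoffs are: P → 6, Q → 2, R → 8, S → 1.
The maximum is 8, achieved by R.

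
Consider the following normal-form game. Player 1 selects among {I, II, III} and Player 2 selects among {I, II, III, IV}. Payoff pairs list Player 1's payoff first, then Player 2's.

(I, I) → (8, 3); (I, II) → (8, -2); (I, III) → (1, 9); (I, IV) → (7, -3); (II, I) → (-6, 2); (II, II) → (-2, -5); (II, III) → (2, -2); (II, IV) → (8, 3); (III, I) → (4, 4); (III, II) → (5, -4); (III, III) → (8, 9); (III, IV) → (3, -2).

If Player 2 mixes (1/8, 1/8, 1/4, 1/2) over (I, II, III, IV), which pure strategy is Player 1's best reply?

I

Player 1's best reply maximizes expected payoff against the mix.
I: (1/8)·8 + (1/8)·8 + (1/4)·1 + (1/2)·7 = 23/4
II: (1/8)·(-6) + (1/8)·(-2) + (1/4)·2 + (1/2)·8 = 7/2
III: (1/8)·4 + (1/8)·5 + (1/4)·8 + (1/2)·3 = 37/8
Highest expected payoff is 23/4, from I.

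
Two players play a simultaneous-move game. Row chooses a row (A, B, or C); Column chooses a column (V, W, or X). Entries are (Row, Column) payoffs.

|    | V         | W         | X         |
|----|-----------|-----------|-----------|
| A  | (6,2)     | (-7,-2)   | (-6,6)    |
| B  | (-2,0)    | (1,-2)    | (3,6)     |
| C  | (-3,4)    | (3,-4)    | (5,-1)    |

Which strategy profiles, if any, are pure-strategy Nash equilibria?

Check mutual best responses: a cell is a NE iff neither player can gain by unilaterally deviating.
Row's best responses — vs V: A (payoff 6); vs W: C (payoff 3); vs X: C (payoff 5).
Column's best responses — vs A: X (payoff 6); vs B: X (payoff 6); vs C: V (payoff 4).
No cell has both players best-responding. For instance, Row's best reply to X is C, but against C Column prefers V over X.

None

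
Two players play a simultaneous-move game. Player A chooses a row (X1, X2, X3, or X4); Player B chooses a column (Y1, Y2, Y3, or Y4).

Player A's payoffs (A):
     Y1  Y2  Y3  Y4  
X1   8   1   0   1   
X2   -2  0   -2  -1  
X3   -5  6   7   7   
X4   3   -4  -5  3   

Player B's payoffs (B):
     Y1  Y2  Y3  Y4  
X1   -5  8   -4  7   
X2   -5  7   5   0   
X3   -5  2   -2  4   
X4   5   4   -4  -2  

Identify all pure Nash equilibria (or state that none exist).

(X3, Y4)

Check mutual best responses: a cell is a NE iff neither player can gain by unilaterally deviating.
Player A's best responses — vs Y1: X1 (payoff 8); vs Y2: X3 (payoff 6); vs Y3: X3 (payoff 7); vs Y4: X3 (payoff 7).
Player B's best responses — vs X1: Y2 (payoff 8); vs X2: Y2 (payoff 7); vs X3: Y4 (payoff 4); vs X4: Y1 (payoff 5).
The only mutual best response is (X3, Y4); neither player gains by switching there.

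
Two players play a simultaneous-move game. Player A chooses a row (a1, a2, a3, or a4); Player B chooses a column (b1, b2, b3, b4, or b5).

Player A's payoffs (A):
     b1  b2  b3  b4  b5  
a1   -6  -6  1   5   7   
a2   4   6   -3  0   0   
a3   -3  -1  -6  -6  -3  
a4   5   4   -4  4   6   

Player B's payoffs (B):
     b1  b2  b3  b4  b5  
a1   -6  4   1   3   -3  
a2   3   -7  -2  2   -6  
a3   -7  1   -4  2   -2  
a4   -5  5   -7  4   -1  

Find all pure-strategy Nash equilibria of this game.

Check mutual best responses: a cell is a NE iff neither player can gain by unilaterally deviating.
Player A's best responses — vs b1: a4 (payoff 5); vs b2: a2 (payoff 6); vs b3: a1 (payoff 1); vs b4: a1 (payoff 5); vs b5: a1 (payoff 7).
Player B's best responses — vs a1: b2 (payoff 4); vs a2: b1 (payoff 3); vs a3: b4 (payoff 2); vs a4: b2 (payoff 5).
No cell has both players best-responding. For instance, Player A's best reply to b1 is a4, but against a4 Player B prefers b2 over b1.

No pure-strategy Nash equilibrium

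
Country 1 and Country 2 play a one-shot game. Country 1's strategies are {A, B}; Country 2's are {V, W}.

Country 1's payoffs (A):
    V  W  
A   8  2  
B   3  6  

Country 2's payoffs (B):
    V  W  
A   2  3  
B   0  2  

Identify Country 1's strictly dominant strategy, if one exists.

Check whether one of Country 1's strategies beats all alternatives regardless of what the opponent does.
A is not dominant: against W, B gives 6 > 2.
B is not dominant: against V, A gives 8 > 3.
No single strategy is best against every opponent action.

None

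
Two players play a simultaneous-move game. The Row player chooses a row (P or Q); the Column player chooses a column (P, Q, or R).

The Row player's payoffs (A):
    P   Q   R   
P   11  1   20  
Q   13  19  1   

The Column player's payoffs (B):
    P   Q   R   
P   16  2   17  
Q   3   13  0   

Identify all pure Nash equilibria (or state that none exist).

Find each player's best response to every opponent strategy; NE are the intersections.
The Row player's best responses — vs P: Q (payoff 13); vs Q: Q (payoff 19); vs R: P (payoff 20).
The Column player's best responses — vs P: R (payoff 17); vs Q: Q (payoff 13).
Mutual best responses occur at (P, R) and (Q, Q); at each, neither player gains by switching.

(P, R) and (Q, Q)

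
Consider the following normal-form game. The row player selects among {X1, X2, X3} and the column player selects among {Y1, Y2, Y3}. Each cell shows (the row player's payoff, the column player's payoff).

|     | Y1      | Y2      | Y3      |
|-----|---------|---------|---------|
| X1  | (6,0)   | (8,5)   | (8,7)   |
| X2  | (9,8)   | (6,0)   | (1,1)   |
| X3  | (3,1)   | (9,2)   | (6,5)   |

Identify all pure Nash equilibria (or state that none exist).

A profile is a Nash equilibrium when each player is best-responding to the other.
The row player's best responses — vs Y1: X2 (payoff 9); vs Y2: X3 (payoff 9); vs Y3: X1 (payoff 8).
The column player's best responses — vs X1: Y3 (payoff 7); vs X2: Y1 (payoff 8); vs X3: Y3 (payoff 5).
Mutual best responses occur at (X1, Y3) and (X2, Y1); at each, neither player gains by switching.

(X1, Y3) and (X2, Y1)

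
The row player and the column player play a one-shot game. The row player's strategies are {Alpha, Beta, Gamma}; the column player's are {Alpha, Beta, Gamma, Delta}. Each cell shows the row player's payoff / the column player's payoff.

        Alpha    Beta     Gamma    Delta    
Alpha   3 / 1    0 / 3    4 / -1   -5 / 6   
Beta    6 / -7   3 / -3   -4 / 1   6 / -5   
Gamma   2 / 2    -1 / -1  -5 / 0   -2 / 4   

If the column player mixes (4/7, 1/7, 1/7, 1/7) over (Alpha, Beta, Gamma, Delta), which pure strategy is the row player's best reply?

Beta

Compute the row player's expected payoff from each pure strategy against the given mix.
Alpha: (4/7)·3 + (1/7)·0 + (1/7)·4 + (1/7)·(-5) = 11/7
Beta: (4/7)·6 + (1/7)·3 + (1/7)·(-4) + (1/7)·6 = 29/7
Gamma: (4/7)·2 + (1/7)·(-1) + (1/7)·(-5) + (1/7)·(-2) = 0
Highest expected payoff is 29/7, from Beta.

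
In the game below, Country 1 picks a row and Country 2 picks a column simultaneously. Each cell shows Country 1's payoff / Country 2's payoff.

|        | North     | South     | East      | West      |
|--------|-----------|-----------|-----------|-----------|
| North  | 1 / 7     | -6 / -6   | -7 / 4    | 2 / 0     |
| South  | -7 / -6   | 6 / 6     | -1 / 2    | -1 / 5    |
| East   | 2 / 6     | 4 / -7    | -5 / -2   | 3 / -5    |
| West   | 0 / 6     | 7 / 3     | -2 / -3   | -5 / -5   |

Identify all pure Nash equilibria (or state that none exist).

(East, North)

Check mutual best responses: a cell is a NE iff neither player can gain by unilaterally deviating.
Country 1's best responses — vs North: East (payoff 2); vs South: West (payoff 7); vs East: South (payoff -1); vs West: East (payoff 3).
Country 2's best responses — vs North: North (payoff 7); vs South: South (payoff 6); vs East: North (payoff 6); vs West: North (payoff 6).
The only mutual best response is (East, North); neither player gains by switching there.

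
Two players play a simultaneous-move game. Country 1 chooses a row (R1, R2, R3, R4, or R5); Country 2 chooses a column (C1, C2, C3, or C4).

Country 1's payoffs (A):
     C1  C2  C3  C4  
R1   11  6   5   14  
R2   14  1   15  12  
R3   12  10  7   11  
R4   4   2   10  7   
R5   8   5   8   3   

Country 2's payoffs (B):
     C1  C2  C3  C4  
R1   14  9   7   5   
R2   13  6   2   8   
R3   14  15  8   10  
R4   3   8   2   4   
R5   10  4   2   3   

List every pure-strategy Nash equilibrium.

Find each player's best response to every opponent strategy; NE are the intersections.
Country 1's best responses — vs C1: R2 (payoff 14); vs C2: R3 (payoff 10); vs C3: R2 (payoff 15); vs C4: R1 (payoff 14).
Country 2's best responses — vs R1: C1 (payoff 14); vs R2: C1 (payoff 13); vs R3: C2 (payoff 15); vs R4: C2 (payoff 8); vs R5: C1 (payoff 10).
Mutual best responses occur at (R2, C1) and (R3, C2); at each, neither player gains by switching.

(R2, C1) and (R3, C2)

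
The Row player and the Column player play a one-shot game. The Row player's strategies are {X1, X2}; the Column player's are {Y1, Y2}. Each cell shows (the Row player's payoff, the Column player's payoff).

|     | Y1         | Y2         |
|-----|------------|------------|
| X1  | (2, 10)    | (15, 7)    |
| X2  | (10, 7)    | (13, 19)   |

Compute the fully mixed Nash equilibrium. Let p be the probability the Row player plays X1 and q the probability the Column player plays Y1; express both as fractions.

In a mixed NE each player is indifferent between their pure strategies, so the opponent's mix sets the indifference.
The Column player indifferent between Y1 and Y2: p·10 + (1−p)·7 = p·7 + (1−p)·19 ⟹ 7 + 3p = 19 + (-12)p ⟹ p = 4/5.
The Row player indifferent between X1 and X2: q·2 + (1−q)·15 = q·10 + (1−q)·13 ⟹ 15 + (-13)q = 13 + (-3)q ⟹ q = 1/5.

p = 4/5, q = 1/5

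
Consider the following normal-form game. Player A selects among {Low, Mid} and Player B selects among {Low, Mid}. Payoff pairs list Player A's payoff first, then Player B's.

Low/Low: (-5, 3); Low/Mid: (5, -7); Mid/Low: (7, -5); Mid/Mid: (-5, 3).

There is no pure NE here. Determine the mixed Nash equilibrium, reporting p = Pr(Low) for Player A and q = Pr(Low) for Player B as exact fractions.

In a mixed NE each player is indifferent between their pure strategies, so the opponent's mix sets the indifference.
Player B indifferent between Low and Mid: p·3 + (1−p)·(-5) = p·(-7) + (1−p)·3 ⟹ (-5) + 8p = 3 + (-10)p ⟹ p = 4/9.
Player A indifferent between Low and Mid: q·(-5) + (1−q)·5 = q·7 + (1−q)·(-5) ⟹ 5 + (-10)q = (-5) + 12q ⟹ q = 5/11.

p = 4/9, q = 5/11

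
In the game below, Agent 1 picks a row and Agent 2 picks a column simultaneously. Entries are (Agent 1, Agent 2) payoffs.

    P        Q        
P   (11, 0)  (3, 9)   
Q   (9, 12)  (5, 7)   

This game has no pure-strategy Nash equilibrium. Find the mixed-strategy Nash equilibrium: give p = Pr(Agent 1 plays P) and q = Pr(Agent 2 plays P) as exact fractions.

p = 5/14, q = 1/2

Each player's mixing probability is pinned down by making the *other* player indifferent.
Agent 2 indifferent between P and Q: p·0 + (1−p)·12 = p·9 + (1−p)·7 ⟹ 12 + (-12)p = 7 + 2p ⟹ p = 5/14.
Agent 1 indifferent between P and Q: q·11 + (1−q)·3 = q·9 + (1−q)·5 ⟹ 3 + 8q = 5 + 4q ⟹ q = 1/2.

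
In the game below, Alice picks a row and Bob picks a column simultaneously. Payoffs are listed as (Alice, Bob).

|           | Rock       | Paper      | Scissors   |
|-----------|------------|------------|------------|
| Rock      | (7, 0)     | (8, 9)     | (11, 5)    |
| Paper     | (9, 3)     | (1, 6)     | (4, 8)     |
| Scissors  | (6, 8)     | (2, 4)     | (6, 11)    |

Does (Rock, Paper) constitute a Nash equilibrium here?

Yes

Holding Bob at Paper: Alice gets 8 from Rock, versus 1 from Paper, 2 from Scissors. No profitable deviation for Alice.
Holding Alice at Rock: Bob gets 9 from Paper, versus 0 from Rock, 5 from Scissors. No profitable deviation for Bob either.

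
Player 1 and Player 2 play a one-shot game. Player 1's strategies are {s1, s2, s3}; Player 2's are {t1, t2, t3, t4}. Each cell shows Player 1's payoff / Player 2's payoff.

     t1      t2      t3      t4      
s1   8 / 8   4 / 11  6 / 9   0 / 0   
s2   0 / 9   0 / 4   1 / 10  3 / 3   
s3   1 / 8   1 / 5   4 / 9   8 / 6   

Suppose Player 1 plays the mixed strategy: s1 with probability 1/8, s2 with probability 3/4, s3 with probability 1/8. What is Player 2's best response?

t3

Compute Player 2's expected payoff from each pure strategy against the given mix.
t1: (1/8)·8 + (3/4)·9 + (1/8)·8 = 35/4
t2: (1/8)·11 + (3/4)·4 + (1/8)·5 = 5
t3: (1/8)·9 + (3/4)·10 + (1/8)·9 = 39/4
t4: (1/8)·0 + (3/4)·3 + (1/8)·6 = 3
Highest expected payoff is 39/4, from t3.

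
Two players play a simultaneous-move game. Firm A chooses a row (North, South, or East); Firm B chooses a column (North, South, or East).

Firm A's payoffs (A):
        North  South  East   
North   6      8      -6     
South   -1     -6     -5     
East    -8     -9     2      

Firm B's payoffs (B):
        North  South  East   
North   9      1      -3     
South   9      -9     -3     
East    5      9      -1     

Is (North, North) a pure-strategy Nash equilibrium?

Holding Firm B at North: Firm A gets 6 from North, versus -1 from South, -8 from East. No profitable deviation for Firm A.
Holding Firm A at North: Firm B gets 9 from North, versus 1 from South, -3 from East. No profitable deviation for Firm B either.

Yes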